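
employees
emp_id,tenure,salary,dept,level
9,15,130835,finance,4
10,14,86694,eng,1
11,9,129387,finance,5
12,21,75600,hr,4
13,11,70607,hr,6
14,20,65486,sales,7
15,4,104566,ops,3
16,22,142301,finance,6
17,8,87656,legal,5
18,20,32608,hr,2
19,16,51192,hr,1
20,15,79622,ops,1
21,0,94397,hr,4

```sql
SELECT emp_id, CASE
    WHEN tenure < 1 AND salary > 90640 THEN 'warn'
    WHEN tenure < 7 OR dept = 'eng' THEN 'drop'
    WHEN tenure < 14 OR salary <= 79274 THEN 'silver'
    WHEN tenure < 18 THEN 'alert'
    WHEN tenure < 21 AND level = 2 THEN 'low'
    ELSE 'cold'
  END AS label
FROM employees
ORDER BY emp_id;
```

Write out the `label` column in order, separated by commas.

alert, drop, silver, silver, silver, silver, drop, cold, silver, silver, silver, alert, warn

emp_id=9: tenure < 18 → alert
emp_id=10: tenure < 7 OR dept = 'eng' → drop
emp_id=11: tenure < 14 OR salary <= 79274 → silver
emp_id=12: tenure < 14 OR salary <= 79274 → silver
emp_id=13: tenure < 14 OR salary <= 79274 → silver
emp_id=14: tenure < 14 OR salary <= 79274 → silver
emp_id=15: tenure < 7 OR dept = 'eng' → drop
emp_id=16: ELSE → cold
emp_id=17: tenure < 14 OR salary <= 79274 → silver
emp_id=18: tenure < 14 OR salary <= 79274 → silver
emp_id=19: tenure < 14 OR salary <= 79274 → silver
emp_id=20: tenure < 18 → alert
emp_id=21: tenure < 1 AND salary > 90640 → warn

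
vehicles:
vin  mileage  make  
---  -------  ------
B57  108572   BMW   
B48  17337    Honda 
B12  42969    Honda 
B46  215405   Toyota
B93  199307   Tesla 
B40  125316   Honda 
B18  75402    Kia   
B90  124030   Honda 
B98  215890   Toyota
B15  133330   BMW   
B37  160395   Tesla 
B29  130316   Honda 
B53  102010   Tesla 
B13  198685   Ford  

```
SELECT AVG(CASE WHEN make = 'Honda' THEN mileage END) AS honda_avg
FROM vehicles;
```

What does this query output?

87993.6

vin=B57: ✗
vin=B48: ✓ → 17337
vin=B12: ✓ → 42969
vin=B46: ✗
vin=B93: ✗
vin=B40: ✓ → 125316
vin=B18: ✗
vin=B90: ✓ → 124030
vin=B98: ✗
vin=B15: ✗
vin=B37: ✗
vin=B29: ✓ → 130316
vin=B53: ✗
vin=B13: ✗
honda_avg = (17337 + 42969 + 125316 + 124030 + 130316) / 5 = 87993.6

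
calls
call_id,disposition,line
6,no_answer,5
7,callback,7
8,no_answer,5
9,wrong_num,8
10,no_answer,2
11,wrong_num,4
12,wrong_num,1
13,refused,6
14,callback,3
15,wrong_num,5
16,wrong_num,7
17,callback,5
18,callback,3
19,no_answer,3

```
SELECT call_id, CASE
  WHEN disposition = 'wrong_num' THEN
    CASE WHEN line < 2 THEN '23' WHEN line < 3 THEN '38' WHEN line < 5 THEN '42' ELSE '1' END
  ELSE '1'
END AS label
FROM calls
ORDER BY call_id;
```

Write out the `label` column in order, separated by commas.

1, 1, 1, 1, 1, 42, 23, 1, 1, 1, 1, 1, 1, 1

call_id=6: disposition='no_answer' → outer ELSE → 1
call_id=7: disposition='callback' → outer ELSE → 1
call_id=8: disposition='no_answer' → outer ELSE → 1
call_id=9: disposition='wrong_num' → inner[ELSE] → 1
call_id=10: disposition='no_answer' → outer ELSE → 1
call_id=11: disposition='wrong_num' → inner[line < 5] → 42
call_id=12: disposition='wrong_num' → inner[line < 2] → 23
call_id=13: disposition='refused' → outer ELSE → 1
call_id=14: disposition='callback' → outer ELSE → 1
call_id=15: disposition='wrong_num' → inner[ELSE] → 1
call_id=16: disposition='wrong_num' → inner[ELSE] → 1
call_id=17: disposition='callback' → outer ELSE → 1
call_id=18: disposition='callback' → outer ELSE → 1
call_id=19: disposition='no_answer' → outer ELSE → 1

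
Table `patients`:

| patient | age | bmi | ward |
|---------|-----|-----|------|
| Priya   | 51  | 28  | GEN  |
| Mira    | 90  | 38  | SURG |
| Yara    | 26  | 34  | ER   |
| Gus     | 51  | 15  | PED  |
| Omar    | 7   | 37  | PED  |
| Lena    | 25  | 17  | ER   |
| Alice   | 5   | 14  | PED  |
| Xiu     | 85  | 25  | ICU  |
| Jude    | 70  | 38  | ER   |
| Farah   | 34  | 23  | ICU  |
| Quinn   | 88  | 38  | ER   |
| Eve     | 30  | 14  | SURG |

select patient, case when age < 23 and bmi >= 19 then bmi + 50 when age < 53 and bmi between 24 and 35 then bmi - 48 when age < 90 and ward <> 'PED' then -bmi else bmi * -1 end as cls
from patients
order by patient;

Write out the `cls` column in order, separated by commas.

-14, -14, -23, -15, -38, -17, -38, 87, -20, -38, -25, -14

patient=Alice: ELSE → -14
patient=Eve: age < 90 and ward <> 'PED' → -14
patient=Farah: age < 90 and ward <> 'PED' → -23
patient=Gus: ELSE → -15
patient=Jude: age < 90 and ward <> 'PED' → -38
patient=Lena: age < 90 and ward <> 'PED' → -17
patient=Mira: ELSE → -38
patient=Omar: age < 23 and bmi >= 19 → 87
patient=Priya: age < 53 and bmi between 24 and 35 → -20
patient=Quinn: age < 90 and ward <> 'PED' → -38
patient=Xiu: age < 90 and ward <> 'PED' → -25
patient=Yara: age < 53 and bmi between 24 and 35 → -14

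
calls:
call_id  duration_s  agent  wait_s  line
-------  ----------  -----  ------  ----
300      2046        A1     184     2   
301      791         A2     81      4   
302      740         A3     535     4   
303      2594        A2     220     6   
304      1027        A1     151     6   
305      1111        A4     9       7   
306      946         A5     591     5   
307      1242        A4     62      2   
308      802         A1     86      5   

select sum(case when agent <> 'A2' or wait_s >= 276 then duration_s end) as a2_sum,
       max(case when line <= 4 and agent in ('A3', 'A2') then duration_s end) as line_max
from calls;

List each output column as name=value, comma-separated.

[a2_sum: agent <> 'A2' or wait_s >= 276]
call_id=300: ✓ → 2046
call_id=301: ✗
call_id=302: ✓ → 740
call_id=303: ✗
call_id=304: ✓ → 1027
call_id=305: ✓ → 1111
call_id=306: ✓ → 946
call_id=307: ✓ → 1242
call_id=308: ✓ → 802
a2_sum = 2046 + 740 + 1027 + 1111 + 946 + 1242 + 802 = 7914
—
[line_max: line <= 4 and agent in ('A3', 'A2')]
call_id=300: ✗
call_id=301: ✓ → 791
call_id=302: ✓ → 740
call_id=303: ✗
call_id=304: ✗
call_id=305: ✗
call_id=306: ✗
call_id=307: ✗
call_id=308: ✗
line_max = MAX(791, 740) = 791

a2_sum=7914, line_max=791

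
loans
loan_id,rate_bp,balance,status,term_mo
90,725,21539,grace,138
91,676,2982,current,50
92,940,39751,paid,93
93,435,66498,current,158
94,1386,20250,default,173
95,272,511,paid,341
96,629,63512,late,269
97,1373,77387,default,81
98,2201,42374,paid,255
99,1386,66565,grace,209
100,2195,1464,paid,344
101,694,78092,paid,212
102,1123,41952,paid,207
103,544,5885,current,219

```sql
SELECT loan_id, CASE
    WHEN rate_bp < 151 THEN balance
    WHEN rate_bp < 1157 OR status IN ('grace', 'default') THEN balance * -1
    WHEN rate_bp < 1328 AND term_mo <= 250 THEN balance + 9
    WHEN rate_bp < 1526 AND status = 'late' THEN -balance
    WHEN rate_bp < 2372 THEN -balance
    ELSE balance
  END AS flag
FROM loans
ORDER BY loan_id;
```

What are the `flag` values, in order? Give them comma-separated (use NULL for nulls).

-21539, -2982, -39751, -66498, -20250, -511, -63512, -77387, -42374, -66565, -1464, -78092, -41952, -5885

loan_id=90: rate_bp < 1157 OR status IN ('grace', 'default') → -21539
loan_id=91: rate_bp < 1157 OR status IN ('grace', 'default') → -2982
loan_id=92: rate_bp < 1157 OR status IN ('grace', 'default') → -39751
loan_id=93: rate_bp < 1157 OR status IN ('grace', 'default') → -66498
loan_id=94: rate_bp < 1157 OR status IN ('grace', 'default') → -20250
loan_id=95: rate_bp < 1157 OR status IN ('grace', 'default') → -511
loan_id=96: rate_bp < 1157 OR status IN ('grace', 'default') → -63512
loan_id=97: rate_bp < 1157 OR status IN ('grace', 'default') → -77387
loan_id=98: rate_bp < 2372 → -42374
loan_id=99: rate_bp < 1157 OR status IN ('grace', 'default') → -66565
loan_id=100: rate_bp < 2372 → -1464
loan_id=101: rate_bp < 1157 OR status IN ('grace', 'default') → -78092
loan_id=102: rate_bp < 1157 OR status IN ('grace', 'default') → -41952
loan_id=103: rate_bp < 1157 OR status IN ('grace', 'default') → -5885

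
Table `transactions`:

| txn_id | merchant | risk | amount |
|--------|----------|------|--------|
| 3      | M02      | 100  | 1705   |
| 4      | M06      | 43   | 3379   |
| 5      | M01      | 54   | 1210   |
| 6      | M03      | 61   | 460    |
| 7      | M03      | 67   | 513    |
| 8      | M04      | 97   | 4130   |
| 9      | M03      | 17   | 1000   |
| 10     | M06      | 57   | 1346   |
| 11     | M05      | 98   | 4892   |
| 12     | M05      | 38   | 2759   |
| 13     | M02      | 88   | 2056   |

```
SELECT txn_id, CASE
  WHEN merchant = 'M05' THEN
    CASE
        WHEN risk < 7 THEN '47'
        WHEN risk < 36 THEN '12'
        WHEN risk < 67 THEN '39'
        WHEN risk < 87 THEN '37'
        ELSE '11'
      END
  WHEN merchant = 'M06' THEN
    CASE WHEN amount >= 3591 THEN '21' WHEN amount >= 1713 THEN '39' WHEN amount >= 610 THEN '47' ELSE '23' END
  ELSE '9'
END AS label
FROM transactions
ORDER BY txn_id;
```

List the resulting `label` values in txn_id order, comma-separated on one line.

txn_id=3: merchant='M02' → outer ELSE → 9
txn_id=4: merchant='M06' → inner[amount >= 1713] → 39
txn_id=5: merchant='M01' → outer ELSE → 9
txn_id=6: merchant='M03' → outer ELSE → 9
txn_id=7: merchant='M03' → outer ELSE → 9
txn_id=8: merchant='M04' → outer ELSE → 9
txn_id=9: merchant='M03' → outer ELSE → 9
txn_id=10: merchant='M06' → inner[amount >= 610] → 47
txn_id=11: merchant='M05' → inner[ELSE] → 11
txn_id=12: merchant='M05' → inner[risk < 67] → 39
txn_id=13: merchant='M02' → outer ELSE → 9

9, 39, 9, 9, 9, 9, 9, 47, 11, 39, 9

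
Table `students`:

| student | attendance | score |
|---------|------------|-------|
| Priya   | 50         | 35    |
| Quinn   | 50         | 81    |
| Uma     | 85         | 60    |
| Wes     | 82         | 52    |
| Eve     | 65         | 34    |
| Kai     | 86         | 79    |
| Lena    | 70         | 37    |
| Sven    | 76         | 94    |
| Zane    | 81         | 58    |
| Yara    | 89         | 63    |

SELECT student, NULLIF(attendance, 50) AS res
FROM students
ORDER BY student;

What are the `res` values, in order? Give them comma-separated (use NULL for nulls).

65, 86, 70, NULL, NULL, 76, 85, 82, 89, 81

student=Eve: attendance=65 vs 50: differ → 65
student=Kai: attendance=86 vs 50: differ → 86
student=Lena: attendance=70 vs 50: differ → 70
student=Priya: attendance=50 vs 50: equal → NULL
student=Quinn: attendance=50 vs 50: equal → NULL
student=Sven: attendance=76 vs 50: differ → 76
student=Uma: attendance=85 vs 50: differ → 85
student=Wes: attendance=82 vs 50: differ → 82
student=Yara: attendance=89 vs 50: differ → 89
student=Zane: attendance=81 vs 50: differ → 81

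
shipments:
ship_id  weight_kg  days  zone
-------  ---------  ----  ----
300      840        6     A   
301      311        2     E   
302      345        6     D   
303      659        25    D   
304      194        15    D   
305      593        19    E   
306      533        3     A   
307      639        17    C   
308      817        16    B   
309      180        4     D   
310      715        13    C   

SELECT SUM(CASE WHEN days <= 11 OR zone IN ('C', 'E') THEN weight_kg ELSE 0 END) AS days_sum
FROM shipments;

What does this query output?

4156

ship_id=300: ✓ → 840
ship_id=301: ✓ → 311
ship_id=302: ✓ → 345
ship_id=303: ✗
ship_id=304: ✗
ship_id=305: ✓ → 593
ship_id=306: ✓ → 533
ship_id=307: ✓ → 639
ship_id=308: ✗
ship_id=309: ✓ → 180
ship_id=310: ✓ → 715
days_sum = 840 + 311 + 345 + 593 + 533 + 639 + 180 + 715 = 4156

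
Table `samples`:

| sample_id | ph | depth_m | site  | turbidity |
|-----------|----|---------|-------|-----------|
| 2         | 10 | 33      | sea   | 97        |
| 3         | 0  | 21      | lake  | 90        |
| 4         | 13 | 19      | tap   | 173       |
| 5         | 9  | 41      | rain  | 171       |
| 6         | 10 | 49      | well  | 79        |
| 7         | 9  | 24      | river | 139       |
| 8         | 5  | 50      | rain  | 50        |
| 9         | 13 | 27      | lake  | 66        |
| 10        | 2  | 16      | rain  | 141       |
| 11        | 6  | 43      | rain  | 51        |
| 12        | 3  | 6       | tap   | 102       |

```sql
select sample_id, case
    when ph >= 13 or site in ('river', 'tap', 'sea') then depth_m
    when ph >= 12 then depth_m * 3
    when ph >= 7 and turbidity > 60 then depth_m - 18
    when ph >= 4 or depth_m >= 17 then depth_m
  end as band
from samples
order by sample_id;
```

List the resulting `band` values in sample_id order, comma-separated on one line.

sample_id=2: ph >= 13 or site in ('river', 'tap', 'sea') → 33
sample_id=3: ph >= 4 or depth_m >= 17 → 21
sample_id=4: ph >= 13 or site in ('river', 'tap', 'sea') → 19
sample_id=5: ph >= 7 and turbidity > 60 → 23
sample_id=6: ph >= 7 and turbidity > 60 → 31
sample_id=7: ph >= 13 or site in ('river', 'tap', 'sea') → 24
sample_id=8: ph >= 4 or depth_m >= 17 → 50
sample_id=9: ph >= 13 or site in ('river', 'tap', 'sea') → 27
sample_id=10: (no match → NULL) → NULL
sample_id=11: ph >= 4 or depth_m >= 17 → 43
sample_id=12: ph >= 13 or site in ('river', 'tap', 'sea') → 6

33, 21, 19, 23, 31, 24, 50, 27, NULL, 43, 6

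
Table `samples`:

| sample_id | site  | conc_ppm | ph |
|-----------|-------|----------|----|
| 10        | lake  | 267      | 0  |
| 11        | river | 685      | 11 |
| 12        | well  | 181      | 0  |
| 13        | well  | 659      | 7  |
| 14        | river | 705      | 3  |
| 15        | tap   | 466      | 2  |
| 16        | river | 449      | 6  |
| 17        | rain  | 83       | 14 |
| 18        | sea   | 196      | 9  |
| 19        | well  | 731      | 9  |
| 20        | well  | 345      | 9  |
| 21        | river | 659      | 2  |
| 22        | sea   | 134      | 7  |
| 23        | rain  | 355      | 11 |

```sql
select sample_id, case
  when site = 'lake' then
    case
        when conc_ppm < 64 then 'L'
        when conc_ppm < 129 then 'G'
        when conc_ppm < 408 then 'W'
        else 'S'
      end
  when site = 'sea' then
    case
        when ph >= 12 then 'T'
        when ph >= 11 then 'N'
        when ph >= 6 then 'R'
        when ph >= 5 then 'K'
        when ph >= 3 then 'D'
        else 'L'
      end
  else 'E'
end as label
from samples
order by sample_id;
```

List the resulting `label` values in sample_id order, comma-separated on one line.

W, E, E, E, E, E, E, E, R, E, E, E, R, E

sample_id=10: site='lake' → inner[conc_ppm < 408] → W
sample_id=11: site='river' → outer ELSE → E
sample_id=12: site='well' → outer ELSE → E
sample_id=13: site='well' → outer ELSE → E
sample_id=14: site='river' → outer ELSE → E
sample_id=15: site='tap' → outer ELSE → E
sample_id=16: site='river' → outer ELSE → E
sample_id=17: site='rain' → outer ELSE → E
sample_id=18: site='sea' → inner[ph >= 6] → R
sample_id=19: site='well' → outer ELSE → E
sample_id=20: site='well' → outer ELSE → E
sample_id=21: site='river' → outer ELSE → E
sample_id=22: site='sea' → inner[ph >= 6] → R
sample_id=23: site='rain' → outer ELSE → E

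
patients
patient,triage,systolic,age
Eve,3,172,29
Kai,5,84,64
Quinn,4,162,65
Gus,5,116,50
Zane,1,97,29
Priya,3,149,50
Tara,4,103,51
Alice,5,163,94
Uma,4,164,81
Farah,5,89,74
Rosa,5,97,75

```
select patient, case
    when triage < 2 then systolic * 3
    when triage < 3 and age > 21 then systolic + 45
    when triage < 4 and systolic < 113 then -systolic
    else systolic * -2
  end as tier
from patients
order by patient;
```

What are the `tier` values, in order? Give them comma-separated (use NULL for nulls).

-326, -344, -178, -232, -168, -298, -324, -194, -206, -328, 291

patient=Alice: ELSE → -326
patient=Eve: ELSE → -344
patient=Farah: ELSE → -178
patient=Gus: ELSE → -232
patient=Kai: ELSE → -168
patient=Priya: ELSE → -298
patient=Quinn: ELSE → -324
patient=Rosa: ELSE → -194
patient=Tara: ELSE → -206
patient=Uma: ELSE → -328
patient=Zane: triage < 2 → 291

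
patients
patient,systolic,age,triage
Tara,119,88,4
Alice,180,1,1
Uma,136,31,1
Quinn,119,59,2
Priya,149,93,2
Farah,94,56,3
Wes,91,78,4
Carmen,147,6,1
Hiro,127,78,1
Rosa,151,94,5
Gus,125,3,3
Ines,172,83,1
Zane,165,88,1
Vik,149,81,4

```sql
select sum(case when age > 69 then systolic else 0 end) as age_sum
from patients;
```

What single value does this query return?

patient=Tara: ✓ → 119
patient=Alice: ✗
patient=Uma: ✗
patient=Quinn: ✗
patient=Priya: ✓ → 149
patient=Farah: ✗
patient=Wes: ✓ → 91
patient=Carmen: ✗
patient=Hiro: ✓ → 127
patient=Rosa: ✓ → 151
patient=Gus: ✗
patient=Ines: ✓ → 172
patient=Zane: ✓ → 165
patient=Vik: ✓ → 149
age_sum = 119 + 149 + 91 + 127 + 151 + 172 + 165 + 149 = 1123

1123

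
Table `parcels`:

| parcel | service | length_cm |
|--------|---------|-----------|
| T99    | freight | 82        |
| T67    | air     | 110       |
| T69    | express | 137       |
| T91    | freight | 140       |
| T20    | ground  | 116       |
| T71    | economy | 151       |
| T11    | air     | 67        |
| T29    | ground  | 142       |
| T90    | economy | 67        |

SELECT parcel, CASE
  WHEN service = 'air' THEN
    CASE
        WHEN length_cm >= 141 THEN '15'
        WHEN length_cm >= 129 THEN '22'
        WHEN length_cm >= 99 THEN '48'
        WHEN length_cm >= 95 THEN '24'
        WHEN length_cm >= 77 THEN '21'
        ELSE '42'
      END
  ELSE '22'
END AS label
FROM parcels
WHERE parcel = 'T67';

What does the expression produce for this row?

parcel = T67: service=air, length_cm=110.
service='air' → inner[length_cm >= 99] → 48

48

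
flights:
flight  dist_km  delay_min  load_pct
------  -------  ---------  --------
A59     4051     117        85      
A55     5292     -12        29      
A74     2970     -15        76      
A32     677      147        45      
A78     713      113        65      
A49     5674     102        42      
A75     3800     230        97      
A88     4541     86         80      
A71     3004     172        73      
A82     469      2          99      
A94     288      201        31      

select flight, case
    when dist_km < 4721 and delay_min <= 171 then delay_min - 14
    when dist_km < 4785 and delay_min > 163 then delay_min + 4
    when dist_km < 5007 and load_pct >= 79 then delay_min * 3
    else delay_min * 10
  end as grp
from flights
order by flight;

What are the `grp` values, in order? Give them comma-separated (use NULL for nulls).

flight=A32: dist_km < 4721 and delay_min <= 171 → 133
flight=A49: ELSE → 1020
flight=A55: ELSE → -120
flight=A59: dist_km < 4721 and delay_min <= 171 → 103
flight=A71: dist_km < 4785 and delay_min > 163 → 176
flight=A74: dist_km < 4721 and delay_min <= 171 → -29
flight=A75: dist_km < 4785 and delay_min > 163 → 234
flight=A78: dist_km < 4721 and delay_min <= 171 → 99
flight=A82: dist_km < 4721 and delay_min <= 171 → -12
flight=A88: dist_km < 4721 and delay_min <= 171 → 72
flight=A94: dist_km < 4785 and delay_min > 163 → 205

133, 1020, -120, 103, 176, -29, 234, 99, -12, 72, 205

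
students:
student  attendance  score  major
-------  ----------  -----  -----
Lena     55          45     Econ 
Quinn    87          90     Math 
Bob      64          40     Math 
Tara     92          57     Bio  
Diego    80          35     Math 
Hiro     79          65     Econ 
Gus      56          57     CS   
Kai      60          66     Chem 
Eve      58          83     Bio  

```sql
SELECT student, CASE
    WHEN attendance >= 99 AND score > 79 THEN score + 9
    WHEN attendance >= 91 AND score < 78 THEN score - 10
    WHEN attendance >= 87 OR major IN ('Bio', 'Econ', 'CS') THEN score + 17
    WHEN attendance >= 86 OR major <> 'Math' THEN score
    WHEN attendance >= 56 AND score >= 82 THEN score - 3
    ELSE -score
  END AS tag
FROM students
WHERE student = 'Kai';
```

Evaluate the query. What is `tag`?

student = Kai: attendance=60, score=66, major=Chem.
attendance >= 99 AND score > 79 → false
attendance >= 91 AND score < 78 → false
attendance >= 87 OR major IN ('Bio', 'Econ', 'CS') → false
attendance >= 86 OR major <> 'Math' → true → 66

66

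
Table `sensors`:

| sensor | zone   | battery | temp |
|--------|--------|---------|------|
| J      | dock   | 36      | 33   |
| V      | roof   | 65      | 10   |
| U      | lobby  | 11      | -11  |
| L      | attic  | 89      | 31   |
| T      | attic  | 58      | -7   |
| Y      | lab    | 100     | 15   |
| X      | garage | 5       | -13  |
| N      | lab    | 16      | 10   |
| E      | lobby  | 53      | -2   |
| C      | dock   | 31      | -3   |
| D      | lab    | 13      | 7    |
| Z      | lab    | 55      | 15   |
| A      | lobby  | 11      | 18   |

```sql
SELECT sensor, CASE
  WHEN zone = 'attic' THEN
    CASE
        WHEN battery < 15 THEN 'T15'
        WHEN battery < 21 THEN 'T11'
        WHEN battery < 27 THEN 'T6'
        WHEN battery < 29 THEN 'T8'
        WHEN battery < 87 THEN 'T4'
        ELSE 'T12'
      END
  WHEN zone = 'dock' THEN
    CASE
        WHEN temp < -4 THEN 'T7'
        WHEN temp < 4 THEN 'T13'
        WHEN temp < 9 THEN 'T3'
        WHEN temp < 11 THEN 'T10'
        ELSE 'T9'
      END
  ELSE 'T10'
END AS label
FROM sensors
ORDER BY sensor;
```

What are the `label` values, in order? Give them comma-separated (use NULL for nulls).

T10, T13, T10, T10, T9, T12, T10, T4, T10, T10, T10, T10, T10

sensor=A: zone='lobby' → outer ELSE → T10
sensor=C: zone='dock' → inner[temp < 4] → T13
sensor=D: zone='lab' → outer ELSE → T10
sensor=E: zone='lobby' → outer ELSE → T10
sensor=J: zone='dock' → inner[ELSE] → T9
sensor=L: zone='attic' → inner[ELSE] → T12
sensor=N: zone='lab' → outer ELSE → T10
sensor=T: zone='attic' → inner[battery < 87] → T4
sensor=U: zone='lobby' → outer ELSE → T10
sensor=V: zone='roof' → outer ELSE → T10
sensor=X: zone='garage' → outer ELSE → T10
sensor=Y: zone='lab' → outer ELSE → T10
sensor=Z: zone='lab' → outer ELSE → T10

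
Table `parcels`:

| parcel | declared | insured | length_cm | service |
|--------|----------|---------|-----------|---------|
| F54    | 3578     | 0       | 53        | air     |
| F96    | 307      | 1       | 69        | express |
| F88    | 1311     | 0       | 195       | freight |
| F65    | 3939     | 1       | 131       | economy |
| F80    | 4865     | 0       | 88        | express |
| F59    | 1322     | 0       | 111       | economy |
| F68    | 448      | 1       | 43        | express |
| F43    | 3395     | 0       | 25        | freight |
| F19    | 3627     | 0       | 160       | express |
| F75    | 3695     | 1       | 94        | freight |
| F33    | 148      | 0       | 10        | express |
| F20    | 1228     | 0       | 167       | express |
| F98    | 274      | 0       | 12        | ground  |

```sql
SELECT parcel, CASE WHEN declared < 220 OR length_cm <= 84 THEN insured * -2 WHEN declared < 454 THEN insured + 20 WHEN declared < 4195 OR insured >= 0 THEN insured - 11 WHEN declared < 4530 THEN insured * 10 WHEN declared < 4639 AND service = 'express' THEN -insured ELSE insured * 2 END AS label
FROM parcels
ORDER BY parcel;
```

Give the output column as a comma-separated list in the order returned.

parcel=F19: declared < 4195 OR insured >= 0 → -11
parcel=F20: declared < 4195 OR insured >= 0 → -11
parcel=F33: declared < 220 OR length_cm <= 84 → 0
parcel=F43: declared < 220 OR length_cm <= 84 → 0
parcel=F54: declared < 220 OR length_cm <= 84 → 0
parcel=F59: declared < 4195 OR insured >= 0 → -11
parcel=F65: declared < 4195 OR insured >= 0 → -10
parcel=F68: declared < 220 OR length_cm <= 84 → -2
parcel=F75: declared < 4195 OR insured >= 0 → -10
parcel=F80: declared < 4195 OR insured >= 0 → -11
parcel=F88: declared < 4195 OR insured >= 0 → -11
parcel=F96: declared < 220 OR length_cm <= 84 → -2
parcel=F98: declared < 220 OR length_cm <= 84 → 0

-11, -11, 0, 0, 0, -11, -10, -2, -10, -11, -11, -2, 0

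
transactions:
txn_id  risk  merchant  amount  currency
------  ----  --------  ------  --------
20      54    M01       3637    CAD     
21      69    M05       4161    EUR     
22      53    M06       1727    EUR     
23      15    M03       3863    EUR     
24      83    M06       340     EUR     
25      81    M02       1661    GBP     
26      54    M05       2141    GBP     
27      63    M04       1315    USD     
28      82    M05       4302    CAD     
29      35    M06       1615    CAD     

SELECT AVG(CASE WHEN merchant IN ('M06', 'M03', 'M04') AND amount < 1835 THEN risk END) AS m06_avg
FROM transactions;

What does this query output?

58.5

txn_id=20: ✗
txn_id=21: ✗
txn_id=22: ✓ → 53
txn_id=23: ✗
txn_id=24: ✓ → 83
txn_id=25: ✗
txn_id=26: ✗
txn_id=27: ✓ → 63
txn_id=28: ✗
txn_id=29: ✓ → 35
m06_avg = (53 + 83 + 63 + 35) / 4 = 58.5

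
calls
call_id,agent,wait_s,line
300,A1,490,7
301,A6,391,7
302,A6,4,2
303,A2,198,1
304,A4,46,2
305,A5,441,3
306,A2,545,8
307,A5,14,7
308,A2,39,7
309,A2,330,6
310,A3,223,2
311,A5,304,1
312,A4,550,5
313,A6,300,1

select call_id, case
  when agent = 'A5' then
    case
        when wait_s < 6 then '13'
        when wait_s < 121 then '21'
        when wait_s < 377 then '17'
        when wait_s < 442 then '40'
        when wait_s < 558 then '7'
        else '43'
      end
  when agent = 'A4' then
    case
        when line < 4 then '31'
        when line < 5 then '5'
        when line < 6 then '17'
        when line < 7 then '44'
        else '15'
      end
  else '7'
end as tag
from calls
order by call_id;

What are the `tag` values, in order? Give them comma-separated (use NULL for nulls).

call_id=300: agent='A1' → outer ELSE → 7
call_id=301: agent='A6' → outer ELSE → 7
call_id=302: agent='A6' → outer ELSE → 7
call_id=303: agent='A2' → outer ELSE → 7
call_id=304: agent='A4' → inner[line < 4] → 31
call_id=305: agent='A5' → inner[wait_s < 442] → 40
call_id=306: agent='A2' → outer ELSE → 7
call_id=307: agent='A5' → inner[wait_s < 121] → 21
call_id=308: agent='A2' → outer ELSE → 7
call_id=309: agent='A2' → outer ELSE → 7
call_id=310: agent='A3' → outer ELSE → 7
call_id=311: agent='A5' → inner[wait_s < 377] → 17
call_id=312: agent='A4' → inner[line < 6] → 17
call_id=313: agent='A6' → outer ELSE → 7

7, 7, 7, 7, 31, 40, 7, 21, 7, 7, 7, 17, 17, 7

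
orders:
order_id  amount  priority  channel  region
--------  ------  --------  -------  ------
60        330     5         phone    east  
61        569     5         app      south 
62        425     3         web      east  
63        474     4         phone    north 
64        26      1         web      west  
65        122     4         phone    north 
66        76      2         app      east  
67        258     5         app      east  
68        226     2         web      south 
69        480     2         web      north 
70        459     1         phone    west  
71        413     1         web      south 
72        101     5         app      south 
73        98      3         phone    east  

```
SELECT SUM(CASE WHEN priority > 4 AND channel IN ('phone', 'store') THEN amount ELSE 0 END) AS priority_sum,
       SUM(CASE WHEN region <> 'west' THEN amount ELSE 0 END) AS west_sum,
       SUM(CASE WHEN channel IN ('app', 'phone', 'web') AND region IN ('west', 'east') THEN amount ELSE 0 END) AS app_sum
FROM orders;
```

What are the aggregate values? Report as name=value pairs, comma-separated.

[priority_sum: priority > 4 AND channel IN ('phone', 'store')]
order_id=60: ✓ → 330
order_id=61: ✗
order_id=62: ✗
order_id=63: ✗
order_id=64: ✗
order_id=65: ✗
order_id=66: ✗
order_id=67: ✗
order_id=68: ✗
order_id=69: ✗
order_id=70: ✗
order_id=71: ✗
order_id=72: ✗
order_id=73: ✗
priority_sum = 330
—
[west_sum: region <> 'west']
order_id=60: ✓ → 330
order_id=61: ✓ → 569
order_id=62: ✓ → 425
order_id=63: ✓ → 474
order_id=64: ✗
order_id=65: ✓ → 122
order_id=66: ✓ → 76
order_id=67: ✓ → 258
order_id=68: ✓ → 226
order_id=69: ✓ → 480
order_id=70: ✗
order_id=71: ✓ → 413
order_id=72: ✓ → 101
order_id=73: ✓ → 98
west_sum = 330 + 569 + 425 + 474 + 122 + 76 + 258 + 226 + 480 + 413 + 101 + 98 = 3572
—
[app_sum: channel IN ('app', 'phone', 'web') AND region IN ('west', 'east')]
order_id=60: ✓ → 330
order_id=61: ✗
order_id=62: ✓ → 425
order_id=63: ✗
order_id=64: ✓ → 26
order_id=65: ✗
order_id=66: ✓ → 76
order_id=67: ✓ → 258
order_id=68: ✗
order_id=69: ✗
order_id=70: ✓ → 459
order_id=71: ✗
order_id=72: ✗
order_id=73: ✓ → 98
app_sum = 330 + 425 + 26 + 76 + 258 + 459 + 98 = 1672

priority_sum=330, west_sum=3572, app_sum=1672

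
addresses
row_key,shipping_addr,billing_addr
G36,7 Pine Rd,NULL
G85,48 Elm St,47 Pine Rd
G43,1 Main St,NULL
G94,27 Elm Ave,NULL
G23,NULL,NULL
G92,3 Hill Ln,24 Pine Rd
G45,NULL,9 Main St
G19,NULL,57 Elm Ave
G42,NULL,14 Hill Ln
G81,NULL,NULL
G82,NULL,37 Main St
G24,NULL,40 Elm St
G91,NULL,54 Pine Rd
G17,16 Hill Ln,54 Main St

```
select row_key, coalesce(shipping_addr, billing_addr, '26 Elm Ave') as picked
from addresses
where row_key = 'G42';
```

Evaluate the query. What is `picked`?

row_key = G42: shipping_addr=NULL, billing_addr=14 Hill Ln.
shipping_addr=NULL, billing_addr=14 Hill Ln → 14 Hill Ln

14 Hill Ln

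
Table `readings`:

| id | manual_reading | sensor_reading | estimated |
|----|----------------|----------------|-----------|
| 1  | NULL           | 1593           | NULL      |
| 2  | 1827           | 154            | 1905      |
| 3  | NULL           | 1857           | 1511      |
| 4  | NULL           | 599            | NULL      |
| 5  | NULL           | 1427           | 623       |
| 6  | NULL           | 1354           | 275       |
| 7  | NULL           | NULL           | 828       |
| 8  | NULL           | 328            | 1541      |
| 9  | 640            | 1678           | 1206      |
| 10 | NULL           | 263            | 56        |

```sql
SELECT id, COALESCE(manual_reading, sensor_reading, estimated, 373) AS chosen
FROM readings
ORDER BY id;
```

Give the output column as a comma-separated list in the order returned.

1593, 1827, 1857, 599, 1427, 1354, 828, 328, 640, 263

id=1: manual_reading=NULL, sensor_reading=1593 → 1593
id=2: manual_reading=1827 → 1827
id=3: manual_reading=NULL, sensor_reading=1857 → 1857
id=4: manual_reading=NULL, sensor_reading=599 → 599
id=5: manual_reading=NULL, sensor_reading=1427 → 1427
id=6: manual_reading=NULL, sensor_reading=1354 → 1354
id=7: manual_reading=NULL, sensor_reading=NULL, estimated=828 → 828
id=8: manual_reading=NULL, sensor_reading=328 → 328
id=9: manual_reading=640 → 640
id=10: manual_reading=NULL, sensor_reading=263 → 263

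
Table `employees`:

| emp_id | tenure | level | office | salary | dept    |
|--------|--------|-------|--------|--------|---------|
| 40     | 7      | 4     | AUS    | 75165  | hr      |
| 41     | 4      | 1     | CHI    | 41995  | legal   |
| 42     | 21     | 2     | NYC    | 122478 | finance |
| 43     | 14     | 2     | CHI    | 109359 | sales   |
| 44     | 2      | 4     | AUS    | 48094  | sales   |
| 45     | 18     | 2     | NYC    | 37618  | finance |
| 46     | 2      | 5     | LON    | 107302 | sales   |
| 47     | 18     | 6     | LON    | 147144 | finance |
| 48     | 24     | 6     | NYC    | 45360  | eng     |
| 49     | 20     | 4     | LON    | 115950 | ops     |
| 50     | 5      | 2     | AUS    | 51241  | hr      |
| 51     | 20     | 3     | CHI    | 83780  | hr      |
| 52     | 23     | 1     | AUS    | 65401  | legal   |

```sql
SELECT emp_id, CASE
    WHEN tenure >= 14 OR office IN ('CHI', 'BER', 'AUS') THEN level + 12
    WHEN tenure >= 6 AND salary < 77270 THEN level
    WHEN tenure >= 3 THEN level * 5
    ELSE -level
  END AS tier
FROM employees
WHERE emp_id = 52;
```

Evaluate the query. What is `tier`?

13

emp_id = 52: tenure=23, level=1, office=AUS, salary=65401, dept=legal.
tenure >= 14 OR office IN ('CHI', 'BER', 'AUS') → true → 13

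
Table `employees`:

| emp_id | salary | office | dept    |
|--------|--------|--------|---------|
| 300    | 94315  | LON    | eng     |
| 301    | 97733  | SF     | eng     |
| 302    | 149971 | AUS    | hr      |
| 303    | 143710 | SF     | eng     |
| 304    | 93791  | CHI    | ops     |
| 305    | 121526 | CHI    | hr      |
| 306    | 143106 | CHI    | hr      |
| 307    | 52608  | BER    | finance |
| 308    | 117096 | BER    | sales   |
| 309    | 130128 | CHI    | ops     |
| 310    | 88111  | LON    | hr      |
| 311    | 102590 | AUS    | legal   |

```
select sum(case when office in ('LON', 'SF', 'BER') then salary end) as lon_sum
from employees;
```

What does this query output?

593573

emp_id=300: ✓ → 94315
emp_id=301: ✓ → 97733
emp_id=302: ✗
emp_id=303: ✓ → 143710
emp_id=304: ✗
emp_id=305: ✗
emp_id=306: ✗
emp_id=307: ✓ → 52608
emp_id=308: ✓ → 117096
emp_id=309: ✗
emp_id=310: ✓ → 88111
emp_id=311: ✗
lon_sum = 94315 + 97733 + 143710 + 52608 + 117096 + 88111 = 593573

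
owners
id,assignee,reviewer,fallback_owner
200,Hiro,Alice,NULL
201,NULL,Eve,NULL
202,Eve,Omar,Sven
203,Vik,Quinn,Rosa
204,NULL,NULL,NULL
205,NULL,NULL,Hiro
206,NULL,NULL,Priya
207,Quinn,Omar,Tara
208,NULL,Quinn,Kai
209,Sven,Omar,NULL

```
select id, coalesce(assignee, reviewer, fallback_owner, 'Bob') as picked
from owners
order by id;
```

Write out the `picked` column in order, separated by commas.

Hiro, Eve, Eve, Vik, Bob, Hiro, Priya, Quinn, Quinn, Sven

id=200: assignee=Hiro → Hiro
id=201: assignee=NULL, reviewer=Eve → Eve
id=202: assignee=Eve → Eve
id=203: assignee=Vik → Vik
id=204: assignee=NULL, reviewer=NULL, fallback_owner=NULL, → literal Bob → Bob
id=205: assignee=NULL, reviewer=NULL, fallback_owner=Hiro → Hiro
id=206: assignee=NULL, reviewer=NULL, fallback_owner=Priya → Priya
id=207: assignee=Quinn → Quinn
id=208: assignee=NULL, reviewer=Quinn → Quinn
id=209: assignee=Sven → Sven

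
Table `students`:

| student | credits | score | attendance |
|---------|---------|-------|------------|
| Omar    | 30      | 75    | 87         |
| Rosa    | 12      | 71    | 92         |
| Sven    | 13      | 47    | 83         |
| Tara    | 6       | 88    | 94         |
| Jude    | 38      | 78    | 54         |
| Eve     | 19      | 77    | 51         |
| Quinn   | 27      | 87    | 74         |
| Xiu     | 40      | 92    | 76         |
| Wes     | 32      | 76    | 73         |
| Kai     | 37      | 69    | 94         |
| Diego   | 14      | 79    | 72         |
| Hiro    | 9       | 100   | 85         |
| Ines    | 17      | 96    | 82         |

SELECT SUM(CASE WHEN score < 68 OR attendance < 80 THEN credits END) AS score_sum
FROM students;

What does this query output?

student=Omar: ✗
student=Rosa: ✗
student=Sven: ✓ → 13
student=Tara: ✗
student=Jude: ✓ → 38
student=Eve: ✓ → 19
student=Quinn: ✓ → 27
student=Xiu: ✓ → 40
student=Wes: ✓ → 32
student=Kai: ✗
student=Diego: ✓ → 14
student=Hiro: ✗
student=Ines: ✗
score_sum = 13 + 38 + 19 + 27 + 40 + 32 + 14 = 183

183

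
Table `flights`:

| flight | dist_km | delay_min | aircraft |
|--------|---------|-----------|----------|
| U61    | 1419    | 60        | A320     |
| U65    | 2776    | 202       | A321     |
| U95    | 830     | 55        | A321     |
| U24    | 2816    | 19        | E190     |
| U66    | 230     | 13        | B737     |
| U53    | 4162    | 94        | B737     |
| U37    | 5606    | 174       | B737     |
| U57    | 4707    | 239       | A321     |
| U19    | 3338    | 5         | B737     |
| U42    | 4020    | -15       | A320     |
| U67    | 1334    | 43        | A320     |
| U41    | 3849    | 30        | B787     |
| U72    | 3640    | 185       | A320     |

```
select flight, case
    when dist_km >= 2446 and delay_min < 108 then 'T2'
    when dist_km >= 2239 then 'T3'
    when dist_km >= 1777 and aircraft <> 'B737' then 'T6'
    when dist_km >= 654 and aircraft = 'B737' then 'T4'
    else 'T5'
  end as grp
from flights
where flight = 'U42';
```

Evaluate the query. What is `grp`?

flight = U42: dist_km=4020, delay_min=-15, aircraft=A320.
dist_km >= 2446 and delay_min < 108 → true → T2

T2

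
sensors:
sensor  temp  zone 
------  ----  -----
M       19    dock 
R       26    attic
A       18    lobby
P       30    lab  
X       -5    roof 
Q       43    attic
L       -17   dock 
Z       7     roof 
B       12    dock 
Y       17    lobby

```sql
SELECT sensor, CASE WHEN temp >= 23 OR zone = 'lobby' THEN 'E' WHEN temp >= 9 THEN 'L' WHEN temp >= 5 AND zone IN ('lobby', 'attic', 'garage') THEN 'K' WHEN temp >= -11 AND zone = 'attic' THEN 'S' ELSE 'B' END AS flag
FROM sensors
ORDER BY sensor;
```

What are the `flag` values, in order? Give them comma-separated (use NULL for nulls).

sensor=A: temp >= 23 OR zone = 'lobby' → E
sensor=B: temp >= 9 → L
sensor=L: ELSE → B
sensor=M: temp >= 9 → L
sensor=P: temp >= 23 OR zone = 'lobby' → E
sensor=Q: temp >= 23 OR zone = 'lobby' → E
sensor=R: temp >= 23 OR zone = 'lobby' → E
sensor=X: ELSE → B
sensor=Y: temp >= 23 OR zone = 'lobby' → E
sensor=Z: ELSE → B

E, L, B, L, E, E, E, B, E, B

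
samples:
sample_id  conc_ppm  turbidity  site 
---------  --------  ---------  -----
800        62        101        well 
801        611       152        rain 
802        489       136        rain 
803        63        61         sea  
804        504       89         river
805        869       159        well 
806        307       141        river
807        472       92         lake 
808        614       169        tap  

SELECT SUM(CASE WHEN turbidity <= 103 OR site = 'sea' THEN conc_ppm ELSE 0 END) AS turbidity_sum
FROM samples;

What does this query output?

sample_id=800: ✓ → 62
sample_id=801: ✗
sample_id=802: ✗
sample_id=803: ✓ → 63
sample_id=804: ✓ → 504
sample_id=805: ✗
sample_id=806: ✗
sample_id=807: ✓ → 472
sample_id=808: ✗
turbidity_sum = 62 + 63 + 504 + 472 = 1101

1101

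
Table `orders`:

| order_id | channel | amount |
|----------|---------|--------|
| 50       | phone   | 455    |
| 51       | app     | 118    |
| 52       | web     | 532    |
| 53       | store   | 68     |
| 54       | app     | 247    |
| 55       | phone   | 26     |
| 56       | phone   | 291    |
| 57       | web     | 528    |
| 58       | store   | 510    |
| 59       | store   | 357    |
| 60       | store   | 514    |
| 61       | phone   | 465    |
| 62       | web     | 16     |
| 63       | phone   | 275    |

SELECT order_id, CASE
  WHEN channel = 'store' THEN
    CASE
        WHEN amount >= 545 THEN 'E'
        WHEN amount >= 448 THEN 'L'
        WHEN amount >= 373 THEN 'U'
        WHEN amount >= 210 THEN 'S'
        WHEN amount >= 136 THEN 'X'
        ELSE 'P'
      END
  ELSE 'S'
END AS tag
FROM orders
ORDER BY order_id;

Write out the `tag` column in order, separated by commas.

order_id=50: channel='phone' → outer ELSE → S
order_id=51: channel='app' → outer ELSE → S
order_id=52: channel='web' → outer ELSE → S
order_id=53: channel='store' → inner[ELSE] → P
order_id=54: channel='app' → outer ELSE → S
order_id=55: channel='phone' → outer ELSE → S
order_id=56: channel='phone' → outer ELSE → S
order_id=57: channel='web' → outer ELSE → S
order_id=58: channel='store' → inner[amount >= 448] → L
order_id=59: channel='store' → inner[amount >= 210] → S
order_id=60: channel='store' → inner[amount >= 448] → L
order_id=61: channel='phone' → outer ELSE → S
order_id=62: channel='web' → outer ELSE → S
order_id=63: channel='phone' → outer ELSE → S

S, S, S, P, S, S, S, S, L, S, L, S, S, S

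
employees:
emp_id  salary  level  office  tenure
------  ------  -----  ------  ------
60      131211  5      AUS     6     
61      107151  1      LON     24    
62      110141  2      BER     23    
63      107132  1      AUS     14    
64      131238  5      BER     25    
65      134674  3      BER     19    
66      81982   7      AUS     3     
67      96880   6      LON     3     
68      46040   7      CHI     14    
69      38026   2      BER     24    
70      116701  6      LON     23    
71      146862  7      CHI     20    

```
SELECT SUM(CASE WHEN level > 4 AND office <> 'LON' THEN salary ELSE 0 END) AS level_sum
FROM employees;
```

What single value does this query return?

emp_id=60: ✓ → 131211
emp_id=61: ✗
emp_id=62: ✗
emp_id=63: ✗
emp_id=64: ✓ → 131238
emp_id=65: ✗
emp_id=66: ✓ → 81982
emp_id=67: ✗
emp_id=68: ✓ → 46040
emp_id=69: ✗
emp_id=70: ✗
emp_id=71: ✓ → 146862
level_sum = 131211 + 131238 + 81982 + 46040 + 146862 = 537333

537333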